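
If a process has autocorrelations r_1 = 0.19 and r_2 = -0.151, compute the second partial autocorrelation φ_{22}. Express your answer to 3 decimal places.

-0.194

φ_{22} = (r_2 − r_1²) / (1 − r_1²)
r_1² = (0.19)² = 0.0361
Numerator = -0.151 − 0.0361 = -0.1871; denominator = 1 − 0.0361 = 0.9639
φ_{22} = -0.1871 / 0.9639 = -0.194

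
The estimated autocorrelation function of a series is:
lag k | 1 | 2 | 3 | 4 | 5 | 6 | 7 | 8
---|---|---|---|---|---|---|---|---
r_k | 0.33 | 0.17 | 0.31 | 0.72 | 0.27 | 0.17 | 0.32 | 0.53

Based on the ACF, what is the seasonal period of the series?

4

The largest autocorrelation is r_4 = 0.72, with a weaker echo at lag 8 (0.53); the remaining lags stay at or below 0.33. The elevated value at lag 1 (0.33), dropping to 0.17 at lag 2, reflects decaying short-term dependence rather than seasonality.
The dominant spike at lag 4 indicates a seasonal period of 4.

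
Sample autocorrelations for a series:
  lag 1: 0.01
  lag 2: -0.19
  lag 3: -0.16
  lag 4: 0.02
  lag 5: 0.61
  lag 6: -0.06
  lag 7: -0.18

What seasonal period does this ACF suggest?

The largest autocorrelation is r_5 = 0.61; the remaining lags stay at or below 0.02.
The dominant spike at lag 5 indicates a seasonal period of 5.

5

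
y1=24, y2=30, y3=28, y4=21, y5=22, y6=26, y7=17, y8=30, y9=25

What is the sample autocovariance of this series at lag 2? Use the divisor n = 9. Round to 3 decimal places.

Mean ȳ = (24 + 30 + 28 + 21 + 22 + 26 + 17 + 30 + 25)/9 = 24.7778
Σ_{t=1}^{7}(y_t−ȳ)(y_{t+2}−ȳ) = -9.5432
γ_2 = -9.5432 / 9 = -1.060

-1.060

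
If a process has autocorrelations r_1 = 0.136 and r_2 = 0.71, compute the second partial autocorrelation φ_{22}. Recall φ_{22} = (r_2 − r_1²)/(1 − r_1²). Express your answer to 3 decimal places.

φ_{22} = (r_2 − r_1²) / (1 − r_1²)
r_1² = (0.136)² = 0.018496
Numerator = 0.71 − 0.0185 = 0.6915; denominator = 1 − 0.0185 = 0.9815
φ_{22} = 0.6915 / 0.9815 = 0.705

0.705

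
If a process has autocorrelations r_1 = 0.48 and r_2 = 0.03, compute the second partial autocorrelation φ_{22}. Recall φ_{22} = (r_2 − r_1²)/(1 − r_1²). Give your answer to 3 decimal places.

φ_{22} = (r_2 − r_1²) / (1 − r_1²)
r_1² = (0.48)² = 0.2304
Numerator = 0.03 − 0.2304 = -0.2004; denominator = 1 − 0.2304 = 0.7696
φ_{22} = -0.2004 / 0.7696 = -0.260

-0.260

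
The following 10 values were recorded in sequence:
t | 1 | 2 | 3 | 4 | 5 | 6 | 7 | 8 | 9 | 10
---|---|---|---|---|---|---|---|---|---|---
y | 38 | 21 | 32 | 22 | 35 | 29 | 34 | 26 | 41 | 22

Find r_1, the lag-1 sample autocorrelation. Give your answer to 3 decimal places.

Mean ȳ = (38 + 21 + 32 + 22 + 35 + 29 + 34 + 26 + 41 + 22)/10 = 30.0000
Numerator Σ_{t=1}^{9}(y_t−ȳ)(y_{t+1}−ȳ) = -303.0000
Denominator Σ(y_t−ȳ)² = 456.0000
r_1 = -303.0000 / 456.0000 = -0.664

-0.664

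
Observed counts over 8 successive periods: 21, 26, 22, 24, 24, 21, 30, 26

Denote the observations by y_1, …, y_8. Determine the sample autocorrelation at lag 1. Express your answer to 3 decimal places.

Mean ȳ = (21 + 26 + 22 + 24 + 24 + 21 + 30 + 26)/8 = 24.2500
Deviations from mean: -3.2500, 1.7500, -2.2500, -0.2500, -0.2500, -3.2500, 5.7500, 1.7500
Σ(y_t−ȳ)(y_{t+1}−ȳ) = (-5.6875) + (-3.9375) + (0.5625) + (0.0625) + (0.8125) + (-18.6875) + (10.0625) = -16.8125
Denominator Σ(y_t−ȳ)² = 65.5000
r_1 = -16.8125 / 65.5000 = -0.257

-0.257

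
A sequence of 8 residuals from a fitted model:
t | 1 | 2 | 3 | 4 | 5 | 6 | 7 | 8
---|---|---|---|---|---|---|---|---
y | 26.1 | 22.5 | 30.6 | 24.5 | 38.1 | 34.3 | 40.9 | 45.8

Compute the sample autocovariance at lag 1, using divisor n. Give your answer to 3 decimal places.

Mean ȳ = (26.1 + 22.5 + 30.6 + 24.5 + 38.1 + 34.3 + 40.9 + 45.8)/8 = 32.8500
Deviations: -6.7500, -10.3500, -2.2500, -8.3500, 5.2500, 1.4500, 8.0500, 12.9500
Σ_{t=1}^{7}(y_t−ȳ)(y_{t+1}−ȳ) = 191.6325
γ_1 = 191.6325 / 8 = 23.954

23.954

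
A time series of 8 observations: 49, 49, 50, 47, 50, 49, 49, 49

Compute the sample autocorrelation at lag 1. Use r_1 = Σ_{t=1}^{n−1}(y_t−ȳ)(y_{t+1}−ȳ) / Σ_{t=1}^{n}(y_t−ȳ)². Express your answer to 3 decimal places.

-0.667

Mean ȳ = (49 + 49 + 50 + 47 + 50 + 49 + 49 + 49)/8 = 49.0000
Deviations from mean: 0.0000, 0.0000, 1.0000, -2.0000, 1.0000, 0.0000, 0.0000, 0.0000
Σ(y_t−ȳ)(y_{t+1}−ȳ) = (0.0000) + (0.0000) + (-2.0000) + (-2.0000) + (0.0000) + (0.0000) + (0.0000) = -4.0000
Denominator Σ(y_t−ȳ)² = 6.0000
r_1 = -4.0000 / 6.0000 = -0.667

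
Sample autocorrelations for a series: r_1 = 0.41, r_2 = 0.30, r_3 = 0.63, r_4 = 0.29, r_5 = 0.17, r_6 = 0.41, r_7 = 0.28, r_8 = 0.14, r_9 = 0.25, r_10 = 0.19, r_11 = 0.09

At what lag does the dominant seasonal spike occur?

The largest autocorrelation is r_3 = 0.63; the remaining lags stay at or below 0.41. The elevated value at lag 1 (0.41), dropping to 0.30 at lag 2, reflects decaying short-term dependence rather than seasonality.
The dominant spike at lag 3 indicates a seasonal period of 3.

3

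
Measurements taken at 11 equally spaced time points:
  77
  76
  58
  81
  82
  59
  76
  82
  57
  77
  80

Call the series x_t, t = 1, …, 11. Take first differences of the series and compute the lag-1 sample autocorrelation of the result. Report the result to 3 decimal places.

-0.465

First differences Δx: -1, -18, 23, 1, -23, 17, 6, -25, 20, 3
Mean of differences = 0.3000
Numerator Σ(Δx_t−Δx̄)(Δx_{t+1}−Δx̄) = -1275.3900
Denominator Σ(Δx_t−Δx̄)² = 2742.1000
r_1(Δx) = -1275.3900 / 2742.1000 = -0.465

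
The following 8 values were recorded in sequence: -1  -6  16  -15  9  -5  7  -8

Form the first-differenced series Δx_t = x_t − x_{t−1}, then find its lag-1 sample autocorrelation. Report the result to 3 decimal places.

-0.848

First differences Δx: -5, 22, -31, 24, -14, 12, -15
Mean of differences = -1.0000
Numerator Σ(Δx_t−Δx̄)(Δx_{t+1}−Δx̄) = -2208.0000
Denominator Σ(Δx_t−Δx̄)² = 2604.0000
r_1(Δx) = -2208.0000 / 2604.0000 = -0.848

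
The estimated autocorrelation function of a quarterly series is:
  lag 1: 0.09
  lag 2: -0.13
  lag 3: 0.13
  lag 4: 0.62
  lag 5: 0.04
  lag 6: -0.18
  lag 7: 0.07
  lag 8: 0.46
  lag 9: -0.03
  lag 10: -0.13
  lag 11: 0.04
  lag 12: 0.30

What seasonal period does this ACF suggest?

4

The largest autocorrelation is r_4 = 0.62, with weaker echoes at lags 8 (0.46) and 12 (0.30); the remaining lags stay at or below 0.13.
The dominant spike at lag 4 indicates a seasonal period of 4.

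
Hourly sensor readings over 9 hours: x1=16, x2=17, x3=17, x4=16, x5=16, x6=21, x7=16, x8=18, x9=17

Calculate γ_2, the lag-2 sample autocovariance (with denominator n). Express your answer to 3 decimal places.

Mean x̄ = (16 + 17 + 17 + 16 + 16 + 21 + 16 + 18 + 17)/9 = 17.1111
Σ_{t=1}^{7}(x_t−x̄)(x_{t+2}−x̄) = 0.8642
γ_2 = 0.8642 / 9 = 0.096

0.096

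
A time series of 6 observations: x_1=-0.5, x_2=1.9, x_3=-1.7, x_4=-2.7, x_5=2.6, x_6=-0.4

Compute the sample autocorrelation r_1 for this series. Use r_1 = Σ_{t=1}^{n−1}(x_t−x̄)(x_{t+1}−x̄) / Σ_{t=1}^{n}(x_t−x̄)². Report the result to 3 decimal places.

Mean x̄ = (-0.5 + 1.9 − 1.7 − 2.7 + 2.6 − 0.4)/6 = -0.1333
Deviations from mean: -0.3667, 2.0333, -1.5667, -2.5667, 2.7333, -0.2667
Σ(x_t−x̄)(x_{t+1}−x̄) = (-0.7456) + (-3.1856) + (4.0211) + (-7.0156) + (-0.7289) = -7.6544
Denominator Σ(x_t−x̄)² = 20.8533
r_1 = -7.6544 / 20.8533 = -0.367

-0.367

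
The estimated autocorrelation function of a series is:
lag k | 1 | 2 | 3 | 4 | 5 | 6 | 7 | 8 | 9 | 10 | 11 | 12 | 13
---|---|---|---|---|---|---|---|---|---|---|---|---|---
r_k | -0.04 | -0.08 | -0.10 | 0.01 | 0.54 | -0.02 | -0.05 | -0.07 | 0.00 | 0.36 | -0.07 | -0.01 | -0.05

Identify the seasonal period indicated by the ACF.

5

The largest autocorrelation is r_5 = 0.54, with a weaker echo at lag 10 (0.36); the remaining lags stay at or below 0.01.
The dominant spike at lag 5 indicates a seasonal period of 5.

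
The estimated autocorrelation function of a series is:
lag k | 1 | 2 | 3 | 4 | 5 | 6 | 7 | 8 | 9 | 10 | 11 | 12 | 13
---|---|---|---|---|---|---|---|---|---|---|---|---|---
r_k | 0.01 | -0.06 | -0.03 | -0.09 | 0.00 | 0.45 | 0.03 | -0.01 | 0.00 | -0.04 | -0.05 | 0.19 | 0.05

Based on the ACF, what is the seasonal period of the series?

6

The largest autocorrelation is r_6 = 0.45, with a weaker echo at lag 12 (0.19); the remaining lags stay at or below 0.05.
The dominant spike at lag 6 indicates a seasonal period of 6.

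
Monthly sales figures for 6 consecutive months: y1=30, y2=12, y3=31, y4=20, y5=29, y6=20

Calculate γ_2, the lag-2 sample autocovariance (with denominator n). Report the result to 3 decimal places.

23.630

Mean ȳ = (30 + 12 + 31 + 20 + 29 + 20)/6 = 23.6667
Deviations: 6.3333, -11.6667, 7.3333, -3.6667, 5.3333, -3.6667
Σ_{t=1}^{4}(y_t−ȳ)(y_{t+2}−ȳ) = 141.7778
γ_2 = 141.7778 / 6 = 23.630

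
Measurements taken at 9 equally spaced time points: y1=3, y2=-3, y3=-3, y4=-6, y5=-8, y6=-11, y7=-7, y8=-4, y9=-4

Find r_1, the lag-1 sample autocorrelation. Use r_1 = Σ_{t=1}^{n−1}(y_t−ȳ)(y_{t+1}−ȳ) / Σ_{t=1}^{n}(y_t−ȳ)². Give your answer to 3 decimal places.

Mean ȳ = (3 − 3 − 3 − 6 − 8 − 11 − 7 − 4 − 4)/9 = -4.7778
Numerator Σ_{t=1}^{8}(y_t−ȳ)(y_{t+1}−ȳ) = 51.5062
Denominator Σ(y_t−ȳ)² = 123.5556
r_1 = 51.5062 / 123.5556 = 0.417

0.417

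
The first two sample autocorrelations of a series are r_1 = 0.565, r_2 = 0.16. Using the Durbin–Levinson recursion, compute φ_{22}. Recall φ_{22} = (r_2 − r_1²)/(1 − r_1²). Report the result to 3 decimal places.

φ_{22} = (r_2 − r_1²) / (1 − r_1²)
r_1² = (0.565)² = 0.319225
Numerator = 0.16 − 0.3192 = -0.1592; denominator = 1 − 0.3192 = 0.6808
φ_{22} = -0.1592 / 0.6808 = -0.234

-0.234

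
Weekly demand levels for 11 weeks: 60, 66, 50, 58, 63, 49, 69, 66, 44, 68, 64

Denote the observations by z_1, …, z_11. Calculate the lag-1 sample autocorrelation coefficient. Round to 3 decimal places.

-0.440

Mean z̄ = (60 + 66 + 50 + 58 + 63 + 49 + 69 + 66 + 44 + 68 + 64)/11 = 59.7273
Numerator Σ_{t=1}^{10}(z_t−z̄)(z_{t+1}−z̄) = -317.9835
Denominator Σ(z_t−z̄)² = 722.1818
r_1 = -317.9835 / 722.1818 = -0.440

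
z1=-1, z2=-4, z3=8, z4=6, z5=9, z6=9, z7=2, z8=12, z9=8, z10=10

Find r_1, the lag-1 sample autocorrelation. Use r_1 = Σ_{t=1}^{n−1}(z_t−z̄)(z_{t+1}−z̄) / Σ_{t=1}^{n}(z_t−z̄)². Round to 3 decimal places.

Mean z̄ = (-1 − 4 + 8 + 6 + 9 + 9 + 2 + 12 + 8 + 10)/10 = 5.9000
Numerator Σ_{t=1}^{9}(z_t−z̄)(z_{t+1}−z̄) = 43.1900
Denominator Σ(z_t−z̄)² = 242.9000
r_1 = 43.1900 / 242.9000 = 0.178

0.178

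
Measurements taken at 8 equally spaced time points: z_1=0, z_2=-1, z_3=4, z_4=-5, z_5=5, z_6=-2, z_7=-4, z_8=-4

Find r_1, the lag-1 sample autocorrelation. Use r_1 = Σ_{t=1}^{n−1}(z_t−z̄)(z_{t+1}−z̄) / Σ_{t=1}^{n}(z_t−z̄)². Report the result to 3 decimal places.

-0.396

Mean z̄ = (0 − 1 + 4 − 5 + 5 − 2 − 4 − 4)/8 = -0.8750
Deviations from mean: 0.8750, -0.1250, 4.8750, -4.1250, 5.8750, -1.1250, -3.1250, -3.1250
Numerator Σ_{t=1}^{7}(z_t−z̄)(z_{t+1}−z̄) = -38.3906
Denominator Σ(z_t−z̄)² = 96.8750
r_1 = -38.3906 / 96.8750 = -0.396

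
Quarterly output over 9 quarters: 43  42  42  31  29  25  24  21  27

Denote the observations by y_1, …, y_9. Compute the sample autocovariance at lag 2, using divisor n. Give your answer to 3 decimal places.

Mean ȳ = (43 + 42 + 42 + 31 + 29 + 25 + 24 + 21 + 27)/9 = 31.5556
Σ_{t=1}^{7}(y_t−ȳ)(y_{t+2}−ȳ) = 213.6049
γ_2 = 213.6049 / 9 = 23.734

23.734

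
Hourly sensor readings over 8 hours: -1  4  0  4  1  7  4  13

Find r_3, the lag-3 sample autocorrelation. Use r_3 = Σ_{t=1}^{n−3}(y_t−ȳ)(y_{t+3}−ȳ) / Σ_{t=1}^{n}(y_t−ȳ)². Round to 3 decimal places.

-0.279

Mean ȳ = (-1 + 4 + 0 + 4 + 1 + 7 + 4 + 13)/8 = 4.0000
Deviations from mean: -5.0000, 0.0000, -4.0000, 0.0000, -3.0000, 3.0000, 0.0000, 9.0000
Σ(y_t−ȳ)(y_{t+3}−ȳ) = (0.0000) + (0.0000) + (-12.0000) + (0.0000) + (-27.0000) = -39.0000
Denominator Σ(y_t−ȳ)² = 140.0000
r_3 = -39.0000 / 140.0000 = -0.279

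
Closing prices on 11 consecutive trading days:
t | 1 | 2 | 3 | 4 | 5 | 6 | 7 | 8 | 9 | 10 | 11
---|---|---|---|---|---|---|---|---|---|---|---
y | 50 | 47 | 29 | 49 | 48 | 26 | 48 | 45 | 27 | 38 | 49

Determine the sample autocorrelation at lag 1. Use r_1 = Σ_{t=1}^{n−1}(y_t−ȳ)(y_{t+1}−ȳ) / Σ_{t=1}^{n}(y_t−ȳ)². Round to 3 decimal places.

Mean ȳ = (50 + 47 + 29 + 49 + 48 + 26 + 48 + 45 + 27 + 38 + 49)/11 = 41.4545
Numerator Σ_{t=1}^{10}(y_t−ȳ)(y_{t+1}−ȳ) = -272.7521
Denominator Σ(y_t−ȳ)² = 930.7273
r_1 = -272.7521 / 930.7273 = -0.293

-0.293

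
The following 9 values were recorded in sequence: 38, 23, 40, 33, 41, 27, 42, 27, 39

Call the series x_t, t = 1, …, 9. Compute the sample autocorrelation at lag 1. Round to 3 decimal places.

Mean x̄ = (38 + 23 + 40 + 33 + 41 + 27 + 42 + 27 + 39)/9 = 34.4444
Numerator Σ_{t=1}^{8}(x_t−x̄)(x_{t+1}−x̄) = -316.9753
Denominator Σ(x_t−x̄)² = 408.2222
r_1 = -316.9753 / 408.2222 = -0.776

-0.776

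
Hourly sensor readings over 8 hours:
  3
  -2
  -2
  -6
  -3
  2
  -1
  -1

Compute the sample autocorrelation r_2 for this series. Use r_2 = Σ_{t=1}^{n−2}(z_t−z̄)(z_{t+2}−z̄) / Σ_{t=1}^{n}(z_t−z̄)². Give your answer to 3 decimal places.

-0.241

Mean z̄ = (3 − 2 − 2 − 6 − 3 + 2 − 1 − 1)/8 = -1.2500
Deviations from mean: 4.2500, -0.7500, -0.7500, -4.7500, -1.7500, 3.2500, 0.2500, 0.2500
Σ(z_t−z̄)(z_{t+2}−z̄) = (-3.1875) + (3.5625) + (1.3125) + (-15.4375) + (-0.4375) + (0.8125) = -13.3750
Denominator Σ(z_t−z̄)² = 55.5000
r_2 = -13.3750 / 55.5000 = -0.241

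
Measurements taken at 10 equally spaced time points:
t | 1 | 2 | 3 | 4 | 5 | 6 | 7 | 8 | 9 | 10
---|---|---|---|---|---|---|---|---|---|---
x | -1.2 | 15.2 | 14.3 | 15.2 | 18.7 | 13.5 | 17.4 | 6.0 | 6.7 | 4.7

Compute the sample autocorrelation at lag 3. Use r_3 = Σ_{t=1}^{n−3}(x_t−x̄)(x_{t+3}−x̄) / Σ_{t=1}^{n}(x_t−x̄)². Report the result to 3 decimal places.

-0.193

Mean x̄ = (-1.2 + 15.2 + 14.3 + 15.2 + 18.7 + 13.5 + 17.4 + 6.0 + 6.7 + 4.7)/10 = 11.0500
Σ(x_t−x̄)(x_{t+3}−x̄) = (-50.8375) + (31.7475) + (7.9625) + (26.3525) + (-38.6325) + (-10.6575) + (-40.3225) = -74.3875
Denominator Σ(x_t−x̄)² = 384.6650
r_3 = -74.3875 / 384.6650 = -0.193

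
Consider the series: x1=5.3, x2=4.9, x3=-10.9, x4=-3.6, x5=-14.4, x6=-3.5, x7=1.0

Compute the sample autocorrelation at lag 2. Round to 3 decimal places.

-0.077

Mean x̄ = (5.3 + 4.9 − 10.9 − 3.6 − 14.4 − 3.5 + 1.0)/7 = -3.0286
Deviations from mean: 8.3286, 7.9286, -7.8714, -0.5714, -11.3714, -0.4714, 4.0286
Σ(x_t−x̄)(x_{t+2}−x̄) = (-65.5578) + (-4.5306) + (89.5094) + (0.2694) + (-45.8106) = -26.1202
Denominator Σ(x_t−x̄)² = 340.2743
r_2 = -26.1202 / 340.2743 = -0.077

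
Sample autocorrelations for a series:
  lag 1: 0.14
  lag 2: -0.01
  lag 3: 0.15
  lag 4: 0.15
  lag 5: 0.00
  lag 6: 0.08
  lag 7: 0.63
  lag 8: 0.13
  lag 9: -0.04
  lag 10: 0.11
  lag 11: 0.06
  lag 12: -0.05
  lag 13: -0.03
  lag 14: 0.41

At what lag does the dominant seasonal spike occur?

The largest autocorrelation is r_7 = 0.63, with a weaker echo at lag 14 (0.41); the remaining lags stay at or below 0.15.
The dominant spike at lag 7 indicates a seasonal period of 7.

7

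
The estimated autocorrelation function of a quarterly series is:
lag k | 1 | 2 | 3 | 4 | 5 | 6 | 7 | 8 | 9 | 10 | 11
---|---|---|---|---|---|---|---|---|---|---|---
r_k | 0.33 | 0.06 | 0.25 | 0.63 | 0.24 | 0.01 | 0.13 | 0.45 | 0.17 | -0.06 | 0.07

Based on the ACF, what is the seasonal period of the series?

4

The largest autocorrelation is r_4 = 0.63, with a weaker echo at lag 8 (0.45); the remaining lags stay at or below 0.33. The elevated value at lag 1 (0.33), dropping to 0.06 at lag 2, reflects decaying short-term dependence rather than seasonality.
The dominant spike at lag 4 indicates a seasonal period of 4.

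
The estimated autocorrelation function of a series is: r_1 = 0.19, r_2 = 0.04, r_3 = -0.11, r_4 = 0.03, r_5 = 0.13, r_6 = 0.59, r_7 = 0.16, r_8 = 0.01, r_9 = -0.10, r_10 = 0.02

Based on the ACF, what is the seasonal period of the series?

The largest autocorrelation is r_6 = 0.59; the remaining lags stay at or below 0.19.
The dominant spike at lag 6 indicates a seasonal period of 6.

6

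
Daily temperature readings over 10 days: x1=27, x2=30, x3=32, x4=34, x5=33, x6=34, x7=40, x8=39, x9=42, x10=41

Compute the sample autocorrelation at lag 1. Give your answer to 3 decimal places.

0.637

Mean x̄ = (27 + 30 + 32 + 34 + 33 + 34 + 40 + 39 + 42 + 41)/10 = 35.2000
Numerator Σ_{t=1}^{9}(x_t−x̄)(x_{t+1}−x̄) = 146.1600
Denominator Σ(x_t−x̄)² = 229.6000
r_1 = 146.1600 / 229.6000 = 0.637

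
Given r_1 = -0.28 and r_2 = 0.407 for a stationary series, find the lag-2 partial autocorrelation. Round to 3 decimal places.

0.357

φ_{22} = (r_2 − r_1²) / (1 − r_1²)
r_1² = (-0.28)² = 0.0784
Numerator = 0.407 − 0.0784 = 0.3286; denominator = 1 − 0.0784 = 0.9216
φ_{22} = 0.3286 / 0.9216 = 0.357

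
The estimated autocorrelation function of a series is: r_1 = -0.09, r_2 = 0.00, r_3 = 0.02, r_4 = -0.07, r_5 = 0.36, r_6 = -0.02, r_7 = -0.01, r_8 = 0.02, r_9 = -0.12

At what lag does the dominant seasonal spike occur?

The largest autocorrelation is r_5 = 0.36; the remaining lags stay at or below 0.02.
The dominant spike at lag 5 indicates a seasonal period of 5.

5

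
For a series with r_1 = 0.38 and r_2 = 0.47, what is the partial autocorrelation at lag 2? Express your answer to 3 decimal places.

φ_{22} = (r_2 − r_1²) / (1 − r_1²)
r_1² = (0.38)² = 0.1444
Numerator = 0.47 − 0.1444 = 0.3256; denominator = 1 − 0.1444 = 0.8556
φ_{22} = 0.3256 / 0.8556 = 0.381

0.381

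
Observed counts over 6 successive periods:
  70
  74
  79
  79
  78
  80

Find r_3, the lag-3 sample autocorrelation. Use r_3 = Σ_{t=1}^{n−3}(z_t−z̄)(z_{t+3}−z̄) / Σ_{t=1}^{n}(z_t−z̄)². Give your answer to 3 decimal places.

Mean z̄ = (70 + 74 + 79 + 79 + 78 + 80)/6 = 76.6667
Deviations from mean: -6.6667, -2.6667, 2.3333, 2.3333, 1.3333, 3.3333
Numerator Σ_{t=1}^{3}(z_t−z̄)(z_{t+3}−z̄) = -11.3333
Denominator Σ(z_t−z̄)² = 75.3333
r_3 = -11.3333 / 75.3333 = -0.150

-0.150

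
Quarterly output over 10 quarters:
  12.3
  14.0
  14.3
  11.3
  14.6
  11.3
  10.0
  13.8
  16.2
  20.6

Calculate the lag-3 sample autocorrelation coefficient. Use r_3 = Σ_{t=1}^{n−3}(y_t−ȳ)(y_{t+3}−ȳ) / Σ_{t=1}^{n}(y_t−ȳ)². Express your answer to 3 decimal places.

-0.236

Mean ȳ = (12.3 + 14.0 + 14.3 + 11.3 + 14.6 + 11.3 + 10.0 + 13.8 + 16.2 + 20.6)/10 = 13.8400
Σ(y_t−ȳ)(y_{t+3}−ȳ) = (3.9116) + (0.1216) + (-1.1684) + (9.7536) + (-0.0304) + (-5.9944) + (-25.9584) = -19.3648
Denominator Σ(y_t−ȳ)² = 82.1040
r_3 = -19.3648 / 82.1040 = -0.236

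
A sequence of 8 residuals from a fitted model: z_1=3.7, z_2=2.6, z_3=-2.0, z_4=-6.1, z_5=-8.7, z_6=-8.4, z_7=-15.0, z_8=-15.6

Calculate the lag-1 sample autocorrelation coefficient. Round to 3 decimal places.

Mean z̄ = (3.7 + 2.6 − 2.0 − 6.1 − 8.7 − 8.4 − 15.0 − 15.6)/8 = -6.1875
Numerator Σ_{t=1}^{7}(z_t−z̄)(z_{t+1}−z̄) = 231.8348
Denominator Σ(z_t−z̄)² = 369.9888
r_1 = 231.8348 / 369.9888 = 0.627

0.627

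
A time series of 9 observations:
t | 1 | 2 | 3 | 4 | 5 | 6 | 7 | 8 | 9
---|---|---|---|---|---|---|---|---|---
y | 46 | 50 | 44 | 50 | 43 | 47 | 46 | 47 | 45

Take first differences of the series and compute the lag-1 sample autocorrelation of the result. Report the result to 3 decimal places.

-0.865

First differences Δy: 4, -6, 6, -7, 4, -1, 1, -2
Mean of differences = -0.1250
Numerator Σ(Δy_t−Δȳ)(Δy_{t+1}−Δȳ) = -137.3906
Denominator Σ(Δy_t−Δȳ)² = 158.8750
r_1(Δy) = -137.3906 / 158.8750 = -0.865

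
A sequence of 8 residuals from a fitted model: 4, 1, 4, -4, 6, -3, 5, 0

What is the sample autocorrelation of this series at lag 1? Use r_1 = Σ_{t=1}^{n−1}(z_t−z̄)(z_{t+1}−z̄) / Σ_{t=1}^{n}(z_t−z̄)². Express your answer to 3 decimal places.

-0.841

Mean z̄ = (4 + 1 + 4 − 4 + 6 − 3 + 5 + 0)/8 = 1.6250
Deviations from mean: 2.3750, -0.6250, 2.3750, -5.6250, 4.3750, -4.6250, 3.3750, -1.6250
Σ(z_t−z̄)(z_{t+1}−z̄) = (-1.4844) + (-1.4844) + (-13.3594) + (-24.6094) + (-20.2344) + (-15.6094) + (-5.4844) = -82.2656
Denominator Σ(z_t−z̄)² = 97.8750
r_1 = -82.2656 / 97.8750 = -0.841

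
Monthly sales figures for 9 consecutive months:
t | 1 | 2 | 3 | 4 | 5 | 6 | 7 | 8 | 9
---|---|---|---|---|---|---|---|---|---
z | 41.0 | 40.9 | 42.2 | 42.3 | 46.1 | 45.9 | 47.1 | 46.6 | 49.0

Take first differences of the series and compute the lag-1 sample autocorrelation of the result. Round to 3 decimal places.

-0.583

First differences Δz: -0.1, 1.3, 0.1, 3.8, -0.2, 1.2, -0.5, 2.4
Mean of differences = 1.0000
Numerator Σ(Δz_t−Δz̄)(Δz_{t+1}−Δz̄) = -9.1200
Denominator Σ(Δz_t−Δz̄)² = 15.6400
r_1(Δz) = -9.1200 / 15.6400 = -0.583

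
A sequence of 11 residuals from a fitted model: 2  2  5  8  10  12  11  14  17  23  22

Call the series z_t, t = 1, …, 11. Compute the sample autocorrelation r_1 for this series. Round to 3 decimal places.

0.727

Mean z̄ = (2 + 2 + 5 + 8 + 10 + 12 + 11 + 14 + 17 + 23 + 22)/11 = 11.4545
Numerator Σ_{t=1}^{10}(z_t−z̄)(z_{t+1}−z̄) = 375.4298
Denominator Σ(z_t−z̄)² = 516.7273
r_1 = 375.4298 / 516.7273 = 0.727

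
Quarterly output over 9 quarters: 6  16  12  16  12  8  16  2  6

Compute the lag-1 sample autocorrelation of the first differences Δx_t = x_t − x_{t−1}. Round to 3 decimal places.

First differences Δx: 10, -4, 4, -4, -4, 8, -14, 4
Mean of differences = 0.0000
Numerator Σ(Δx_t−Δx̄)(Δx_{t+1}−Δx̄) = -256.0000
Denominator Σ(Δx_t−Δx̄)² = 440.0000
r_1(Δx) = -256.0000 / 440.0000 = -0.582

-0.582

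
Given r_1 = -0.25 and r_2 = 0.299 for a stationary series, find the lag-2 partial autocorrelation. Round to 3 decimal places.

φ_{22} = (r_2 − r_1²) / (1 − r_1²)
r_1² = (-0.25)² = 0.0625
Numerator = 0.299 − 0.0625 = 0.2365; denominator = 1 − 0.0625 = 0.9375
φ_{22} = 0.2365 / 0.9375 = 0.252

0.252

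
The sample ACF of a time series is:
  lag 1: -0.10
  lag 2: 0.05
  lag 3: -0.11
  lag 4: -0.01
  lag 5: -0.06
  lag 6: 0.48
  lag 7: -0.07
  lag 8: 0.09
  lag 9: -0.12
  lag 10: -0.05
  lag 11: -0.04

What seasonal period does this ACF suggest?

The largest autocorrelation is r_6 = 0.48; the remaining lags stay at or below 0.09.
The dominant spike at lag 6 indicates a seasonal period of 6.

6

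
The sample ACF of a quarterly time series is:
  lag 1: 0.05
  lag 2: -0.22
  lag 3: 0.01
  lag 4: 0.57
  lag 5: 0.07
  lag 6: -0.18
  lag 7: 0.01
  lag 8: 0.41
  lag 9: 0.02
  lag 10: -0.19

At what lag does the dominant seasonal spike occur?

4

The largest autocorrelation is r_4 = 0.57, with a weaker echo at lag 8 (0.41); the remaining lags stay at or below 0.07.
The dominant spike at lag 4 indicates a seasonal period of 4.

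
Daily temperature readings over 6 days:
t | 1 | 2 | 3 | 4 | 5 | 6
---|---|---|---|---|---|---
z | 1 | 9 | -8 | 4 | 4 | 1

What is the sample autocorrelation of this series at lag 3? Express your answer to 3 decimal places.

Mean z̄ = (1 + 9 − 8 + 4 + 4 + 1)/6 = 1.8333
Deviations from mean: -0.8333, 7.1667, -9.8333, 2.1667, 2.1667, -0.8333
Numerator Σ_{t=1}^{3}(z_t−z̄)(z_{t+3}−z̄) = 21.9167
Denominator Σ(z_t−z̄)² = 158.8333
r_3 = 21.9167 / 158.8333 = 0.138

0.138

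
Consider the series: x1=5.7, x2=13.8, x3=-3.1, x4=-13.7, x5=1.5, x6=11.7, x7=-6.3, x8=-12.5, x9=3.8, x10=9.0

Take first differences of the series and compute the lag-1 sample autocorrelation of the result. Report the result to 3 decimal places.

-0.033

First differences Δx: 8.1, -16.9, -10.6, 15.2, 10.2, -18.0, -6.2, 16.3, 5.2
Mean of differences = 0.3667
Numerator Σ(Δx_t−Δx̄)(Δx_{t+1}−Δx̄) = -48.5978
Denominator Σ(Δx_t−Δx̄)² = 1452.6200
r_1(Δx) = -48.5978 / 1452.6200 = -0.033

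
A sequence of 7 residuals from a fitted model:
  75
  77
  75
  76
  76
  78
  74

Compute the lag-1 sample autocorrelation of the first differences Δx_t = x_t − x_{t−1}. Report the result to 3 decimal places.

First differences Δx: 2, -2, 1, 0, 2, -4
Mean of differences = -0.1667
Numerator Σ(Δx_t−Δx̄)(Δx_{t+1}−Δx̄) = -13.8611
Denominator Σ(Δx_t−Δx̄)² = 28.8333
r_1(Δx) = -13.8611 / 28.8333 = -0.481

-0.481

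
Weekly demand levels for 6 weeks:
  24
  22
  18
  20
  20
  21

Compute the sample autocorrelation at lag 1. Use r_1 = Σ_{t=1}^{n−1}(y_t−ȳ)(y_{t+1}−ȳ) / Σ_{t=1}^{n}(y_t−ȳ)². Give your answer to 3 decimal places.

Mean ȳ = (24 + 22 + 18 + 20 + 20 + 21)/6 = 20.8333
Deviations from mean: 3.1667, 1.1667, -2.8333, -0.8333, -0.8333, 0.1667
Σ(y_t−ȳ)(y_{t+1}−ȳ) = (3.6944) + (-3.3056) + (2.3611) + (0.6944) + (-0.1389) = 3.3056
Denominator Σ(y_t−ȳ)² = 20.8333
r_1 = 3.3056 / 20.8333 = 0.159

0.159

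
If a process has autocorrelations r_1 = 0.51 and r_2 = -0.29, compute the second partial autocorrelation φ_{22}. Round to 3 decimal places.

-0.743

φ_{22} = (r_2 − r_1²) / (1 − r_1²)
r_1² = (0.51)² = 0.2601
Numerator = -0.29 − 0.2601 = -0.5501; denominator = 1 − 0.2601 = 0.7399
φ_{22} = -0.5501 / 0.7399 = -0.743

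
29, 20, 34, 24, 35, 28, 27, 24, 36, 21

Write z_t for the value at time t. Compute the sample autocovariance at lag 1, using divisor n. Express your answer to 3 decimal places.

Mean z̄ = (29 + 20 + 34 + 24 + 35 + 28 + 27 + 24 + 36 + 21)/10 = 27.8000
Σ_{t=1}^{9}(z_t−z̄)(z_{t+1}−z̄) = -191.2400
γ_1 = -191.2400 / 10 = -19.124

-19.124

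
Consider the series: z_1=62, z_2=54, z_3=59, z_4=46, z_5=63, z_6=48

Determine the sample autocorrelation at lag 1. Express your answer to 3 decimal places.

-0.678

Mean z̄ = (62 + 54 + 59 + 46 + 63 + 48)/6 = 55.3333
Σ(z_t−z̄)(z_{t+1}−z̄) = (-8.8889) + (-4.8889) + (-34.2222) + (-71.5556) + (-56.2222) = -175.7778
Denominator Σ(z_t−z̄)² = 259.3333
r_1 = -175.7778 / 259.3333 = -0.678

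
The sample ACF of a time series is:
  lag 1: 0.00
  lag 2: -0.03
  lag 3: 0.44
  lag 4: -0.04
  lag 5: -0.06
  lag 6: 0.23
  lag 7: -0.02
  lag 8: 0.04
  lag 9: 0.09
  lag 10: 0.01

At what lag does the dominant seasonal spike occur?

3

The largest autocorrelation is r_3 = 0.44, with a weaker echo at lag 6 (0.23); the remaining lags stay at or below 0.09.
The dominant spike at lag 3 indicates a seasonal period of 3.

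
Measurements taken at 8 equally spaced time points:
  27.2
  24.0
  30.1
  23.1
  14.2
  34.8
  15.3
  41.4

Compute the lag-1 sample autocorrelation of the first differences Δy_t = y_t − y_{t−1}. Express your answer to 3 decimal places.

-0.662

First differences Δy: -3.2, 6.1, -7.0, -8.9, 20.6, -19.5, 26.1
Mean of differences = 2.0286
Numerator Σ(Δy_t−Δȳ)(Δy_{t+1}−Δȳ) = -1080.3765
Denominator Σ(Δy_t−Δȳ)² = 1632.6743
r_1(Δy) = -1080.3765 / 1632.6743 = -0.662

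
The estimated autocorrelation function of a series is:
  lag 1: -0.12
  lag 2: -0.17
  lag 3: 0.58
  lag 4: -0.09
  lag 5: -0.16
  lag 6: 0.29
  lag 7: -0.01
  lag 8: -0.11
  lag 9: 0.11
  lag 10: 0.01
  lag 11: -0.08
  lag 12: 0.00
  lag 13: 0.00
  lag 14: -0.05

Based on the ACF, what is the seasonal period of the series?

The largest autocorrelation is r_3 = 0.58, with a weaker echo at lag 6 (0.29); the remaining lags stay at or below 0.11.
The dominant spike at lag 3 indicates a seasonal period of 3.

3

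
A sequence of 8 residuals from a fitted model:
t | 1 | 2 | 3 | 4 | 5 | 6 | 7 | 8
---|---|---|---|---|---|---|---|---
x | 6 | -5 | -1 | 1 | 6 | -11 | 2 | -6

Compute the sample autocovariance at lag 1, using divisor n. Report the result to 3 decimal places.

Mean x̄ = (6 − 5 − 1 + 1 + 6 − 11 + 2 − 6)/8 = -1.0000
Deviations: 7.0000, -4.0000, 0.0000, 2.0000, 7.0000, -10.0000, 3.0000, -5.0000
Σ_{t=1}^{7}(x_t−x̄)(x_{t+1}−x̄) = -129.0000
γ_1 = -129.0000 / 8 = -16.125

-16.125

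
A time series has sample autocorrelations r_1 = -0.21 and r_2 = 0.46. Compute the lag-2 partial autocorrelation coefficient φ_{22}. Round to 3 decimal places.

φ_{22} = (r_2 − r_1²) / (1 − r_1²)
r_1² = (-0.21)² = 0.0441
Numerator = 0.46 − 0.0441 = 0.4159; denominator = 1 − 0.0441 = 0.9559
φ_{22} = 0.4159 / 0.9559 = 0.435

0.435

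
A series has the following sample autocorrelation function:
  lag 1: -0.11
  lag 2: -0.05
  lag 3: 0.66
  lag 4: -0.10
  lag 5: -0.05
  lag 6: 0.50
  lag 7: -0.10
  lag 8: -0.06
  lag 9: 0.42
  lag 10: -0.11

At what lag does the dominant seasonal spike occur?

3

The largest autocorrelation is r_3 = 0.66, with weaker echoes at lags 6 (0.50) and 9 (0.42); the remaining lags stay at or below -0.05.
The dominant spike at lag 3 indicates a seasonal period of 3.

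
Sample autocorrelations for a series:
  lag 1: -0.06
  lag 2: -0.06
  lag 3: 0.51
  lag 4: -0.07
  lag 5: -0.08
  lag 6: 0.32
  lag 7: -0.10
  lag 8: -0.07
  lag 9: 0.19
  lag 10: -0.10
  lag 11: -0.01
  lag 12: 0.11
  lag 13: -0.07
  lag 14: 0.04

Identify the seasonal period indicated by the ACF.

3

The largest autocorrelation is r_3 = 0.51, with weaker echoes at lags 6 (0.32) and 9 (0.19); the remaining lags stay at or below 0.11.
The dominant spike at lag 3 indicates a seasonal period of 3.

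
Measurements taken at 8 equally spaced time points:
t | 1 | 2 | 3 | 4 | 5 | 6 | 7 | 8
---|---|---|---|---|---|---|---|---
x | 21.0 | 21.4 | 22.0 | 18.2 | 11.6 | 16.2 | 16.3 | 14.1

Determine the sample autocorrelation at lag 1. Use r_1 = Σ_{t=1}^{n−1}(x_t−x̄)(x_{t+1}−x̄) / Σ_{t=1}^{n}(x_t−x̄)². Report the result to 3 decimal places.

0.445

Mean x̄ = (21.0 + 21.4 + 22.0 + 18.2 + 11.6 + 16.2 + 16.3 + 14.1)/8 = 17.6000
Numerator Σ_{t=1}^{7}(x_t−x̄)(x_{t+1}−x̄) = 43.4500
Denominator Σ(x_t−x̄)² = 97.6200
r_1 = 43.4500 / 97.6200 = 0.445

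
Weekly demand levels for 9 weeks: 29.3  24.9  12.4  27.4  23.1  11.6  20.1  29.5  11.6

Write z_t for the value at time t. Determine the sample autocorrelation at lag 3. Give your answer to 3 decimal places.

Mean z̄ = (29.3 + 24.9 + 12.4 + 27.4 + 23.1 + 11.6 + 20.1 + 29.5 + 11.6)/9 = 21.1000
Numerator Σ_{t=1}^{6}(z_t−z̄)(z_{t+3}−z̄) = 242.6600
Denominator Σ(z_t−z̄)² = 453.1200
r_3 = 242.6600 / 453.1200 = 0.536

0.536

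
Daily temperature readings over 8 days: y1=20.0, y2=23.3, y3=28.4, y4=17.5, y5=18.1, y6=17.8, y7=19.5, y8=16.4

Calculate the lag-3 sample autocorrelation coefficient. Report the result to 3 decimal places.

-0.148

Mean ȳ = (20.0 + 23.3 + 28.4 + 17.5 + 18.1 + 17.8 + 19.5 + 16.4)/8 = 20.1250
Numerator Σ_{t=1}^{5}(y_t−ȳ)(y_{t+3}−ȳ) = -16.1569
Denominator Σ(y_t−ȳ)² = 109.2350
r_3 = -16.1569 / 109.2350 = -0.148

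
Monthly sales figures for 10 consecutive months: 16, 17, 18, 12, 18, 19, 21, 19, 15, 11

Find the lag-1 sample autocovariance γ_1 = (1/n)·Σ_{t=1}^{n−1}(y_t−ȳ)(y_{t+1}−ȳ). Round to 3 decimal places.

Mean ȳ = (16 + 17 + 18 + 12 + 18 + 19 + 21 + 19 + 15 + 11)/10 = 16.6000
Σ_{t=1}^{9}(y_t−ȳ)(y_{t+1}−ȳ) = 17.0400
γ_1 = 17.0400 / 10 = 1.704

1.704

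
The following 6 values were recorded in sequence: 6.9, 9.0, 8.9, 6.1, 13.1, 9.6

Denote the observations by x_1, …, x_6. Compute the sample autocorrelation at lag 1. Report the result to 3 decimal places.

-0.303

Mean x̄ = (6.9 + 9.0 + 8.9 + 6.1 + 13.1 + 9.6)/6 = 8.9333
Σ(x_t−x̄)(x_{t+1}−x̄) = (-0.1356) + (-0.0022) + (0.0944) + (-11.8056) + (2.7778) = -9.0711
Denominator Σ(x_t−x̄)² = 29.9733
r_1 = -9.0711 / 29.9733 = -0.303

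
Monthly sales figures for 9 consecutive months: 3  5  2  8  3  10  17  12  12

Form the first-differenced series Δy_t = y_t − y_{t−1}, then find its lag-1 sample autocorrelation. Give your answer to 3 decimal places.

-0.450

First differences Δy: 2, -3, 6, -5, 7, 7, -5, 0
Mean of differences = 1.1250
Numerator Σ(Δy_t−Δȳ)(Δy_{t+1}−Δȳ) = -84.1406
Denominator Σ(Δy_t−Δȳ)² = 186.8750
r_1(Δy) = -84.1406 / 186.8750 = -0.450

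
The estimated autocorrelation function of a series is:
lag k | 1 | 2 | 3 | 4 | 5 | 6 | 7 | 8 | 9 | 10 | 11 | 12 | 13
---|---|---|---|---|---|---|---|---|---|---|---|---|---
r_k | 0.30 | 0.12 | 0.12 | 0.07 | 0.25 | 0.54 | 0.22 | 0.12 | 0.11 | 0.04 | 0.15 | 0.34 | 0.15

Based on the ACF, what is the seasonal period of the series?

6

The largest autocorrelation is r_6 = 0.54, with a weaker echo at lag 12 (0.34); the remaining lags stay at or below 0.30. The elevated value at lag 1 (0.30), dropping to 0.12 at lag 2, reflects decaying short-term dependence rather than seasonality.
The dominant spike at lag 6 indicates a seasonal period of 6.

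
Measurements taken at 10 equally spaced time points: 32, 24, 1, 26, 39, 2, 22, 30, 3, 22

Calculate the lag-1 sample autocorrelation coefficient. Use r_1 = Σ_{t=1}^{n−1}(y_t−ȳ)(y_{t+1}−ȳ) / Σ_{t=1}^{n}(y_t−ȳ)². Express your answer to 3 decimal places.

Mean ȳ = (32 + 24 + 1 + 26 + 39 + 2 + 22 + 30 + 3 + 22)/10 = 20.1000
Numerator Σ_{t=1}^{9}(y_t−ȳ)(y_{t+1}−ȳ) = -588.7100
Denominator Σ(y_t−ȳ)² = 1638.9000
r_1 = -588.7100 / 1638.9000 = -0.359

-0.359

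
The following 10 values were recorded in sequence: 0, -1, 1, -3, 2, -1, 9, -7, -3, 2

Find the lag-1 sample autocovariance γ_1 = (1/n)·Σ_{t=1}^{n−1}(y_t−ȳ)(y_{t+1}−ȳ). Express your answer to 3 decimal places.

Mean ȳ = (0 − 1 + 1 − 3 + 2 − 1 + 9 − 7 − 3 + 2)/10 = -0.1000
Σ_{t=1}^{9}(y_t−ȳ)(y_{t+1}−ȳ) = -69.3100
γ_1 = -69.3100 / 10 = -6.931

-6.931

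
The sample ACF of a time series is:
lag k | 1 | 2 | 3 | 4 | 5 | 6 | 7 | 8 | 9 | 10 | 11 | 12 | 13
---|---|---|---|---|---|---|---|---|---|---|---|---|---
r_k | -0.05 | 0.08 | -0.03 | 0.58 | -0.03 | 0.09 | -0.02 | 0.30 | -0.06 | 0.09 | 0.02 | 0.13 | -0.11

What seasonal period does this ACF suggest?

The largest autocorrelation is r_4 = 0.58, with a weaker echo at lag 8 (0.30); the remaining lags stay at or below 0.13.
The dominant spike at lag 4 indicates a seasonal period of 4.

4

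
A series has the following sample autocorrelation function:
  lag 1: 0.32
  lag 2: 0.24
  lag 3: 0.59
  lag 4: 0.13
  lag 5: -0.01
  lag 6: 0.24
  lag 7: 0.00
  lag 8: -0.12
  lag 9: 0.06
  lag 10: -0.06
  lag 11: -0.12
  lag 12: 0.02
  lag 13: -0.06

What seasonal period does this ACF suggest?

3

The largest autocorrelation is r_3 = 0.59; the remaining lags stay at or below 0.32. The elevated value at lag 1 (0.32), dropping to 0.24 at lag 2, reflects decaying short-term dependence rather than seasonality.
The dominant spike at lag 3 indicates a seasonal period of 3.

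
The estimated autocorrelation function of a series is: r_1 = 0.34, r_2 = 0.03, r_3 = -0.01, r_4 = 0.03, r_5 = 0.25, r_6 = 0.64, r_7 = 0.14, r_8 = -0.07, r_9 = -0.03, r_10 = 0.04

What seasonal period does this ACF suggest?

The largest autocorrelation is r_6 = 0.64; the remaining lags stay at or below 0.34. The elevated value at lag 1 (0.34), dropping to 0.03 at lag 2, reflects decaying short-term dependence rather than seasonality.
The dominant spike at lag 6 indicates a seasonal period of 6.

6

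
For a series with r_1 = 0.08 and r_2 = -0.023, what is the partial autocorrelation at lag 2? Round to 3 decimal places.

φ_{22} = (r_2 − r_1²) / (1 − r_1²)
r_1² = (0.08)² = 0.0064
Numerator = -0.023 − 0.0064 = -0.0294; denominator = 1 − 0.0064 = 0.9936
φ_{22} = -0.0294 / 0.9936 = -0.030

-0.030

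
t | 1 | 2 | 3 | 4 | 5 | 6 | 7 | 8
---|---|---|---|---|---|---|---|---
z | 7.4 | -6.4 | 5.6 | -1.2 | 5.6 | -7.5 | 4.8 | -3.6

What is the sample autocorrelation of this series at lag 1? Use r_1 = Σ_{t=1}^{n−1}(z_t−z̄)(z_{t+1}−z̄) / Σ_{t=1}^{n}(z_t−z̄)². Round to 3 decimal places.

-0.773

Mean z̄ = (7.4 − 6.4 + 5.6 − 1.2 + 5.6 − 7.5 + 4.8 − 3.6)/8 = 0.5875
Deviations from mean: 6.8125, -6.9875, 5.0125, -1.7875, 5.0125, -8.0875, 4.2125, -4.1875
Σ(z_t−z̄)(z_{t+1}−z̄) = (-47.6023) + (-35.0248) + (-8.9598) + (-8.9598) + (-40.5386) + (-34.0686) + (-17.6398) = -192.7939
Denominator Σ(z_t−z̄)² = 249.3688
r_1 = -192.7939 / 249.3688 = -0.773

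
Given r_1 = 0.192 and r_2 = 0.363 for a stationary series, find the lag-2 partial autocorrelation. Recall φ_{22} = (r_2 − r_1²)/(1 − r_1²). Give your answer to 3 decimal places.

0.339

φ_{22} = (r_2 − r_1²) / (1 − r_1²)
r_1² = (0.192)² = 0.036864
Numerator = 0.363 − 0.0369 = 0.3261; denominator = 1 − 0.0369 = 0.9631
φ_{22} = 0.3261 / 0.9631 = 0.339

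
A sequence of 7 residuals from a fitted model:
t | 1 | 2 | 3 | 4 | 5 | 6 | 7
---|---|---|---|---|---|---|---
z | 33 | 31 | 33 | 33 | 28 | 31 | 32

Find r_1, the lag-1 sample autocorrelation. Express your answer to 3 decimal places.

Mean z̄ = (33 + 31 + 33 + 33 + 28 + 31 + 32)/7 = 31.5714
Deviations from mean: 1.4286, -0.5714, 1.4286, 1.4286, -3.5714, -0.5714, 0.4286
Σ(z_t−z̄)(z_{t+1}−z̄) = (-0.8163) + (-0.8163) + (2.0408) + (-5.1020) + (2.0408) + (-0.2449) = -2.8980
Denominator Σ(z_t−z̄)² = 19.7143
r_1 = -2.8980 / 19.7143 = -0.147

-0.147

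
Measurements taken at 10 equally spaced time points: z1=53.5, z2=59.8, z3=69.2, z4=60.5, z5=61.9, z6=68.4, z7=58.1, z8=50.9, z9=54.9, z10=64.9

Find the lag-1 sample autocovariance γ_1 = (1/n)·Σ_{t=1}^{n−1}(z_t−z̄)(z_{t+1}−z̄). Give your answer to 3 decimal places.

4.290

Mean z̄ = (53.5 + 59.8 + 69.2 + 60.5 + 61.9 + 68.4 + 58.1 + 50.9 + 54.9 + 64.9)/10 = 60.2100
Σ_{t=1}^{9}(z_t−z̄)(z_{t+1}−z̄) = 42.8989
γ_1 = 42.8989 / 10 = 4.290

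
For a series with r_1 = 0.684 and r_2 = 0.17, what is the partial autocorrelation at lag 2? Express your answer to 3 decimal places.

-0.560

φ_{22} = (r_2 − r_1²) / (1 − r_1²)
r_1² = (0.684)² = 0.467856
Numerator = 0.17 − 0.4679 = -0.2979; denominator = 1 − 0.4679 = 0.5321
φ_{22} = -0.2979 / 0.5321 = -0.560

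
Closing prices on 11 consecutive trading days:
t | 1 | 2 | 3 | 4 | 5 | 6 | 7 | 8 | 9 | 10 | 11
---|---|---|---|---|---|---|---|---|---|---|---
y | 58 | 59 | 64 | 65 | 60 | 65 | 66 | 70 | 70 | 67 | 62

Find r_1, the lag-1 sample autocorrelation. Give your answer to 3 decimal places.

Mean ȳ = (58 + 59 + 64 + 65 + 60 + 65 + 66 + 70 + 70 + 67 + 62)/11 = 64.1818
Numerator Σ_{t=1}^{10}(y_t−ȳ)(y_{t+1}−ȳ) = 82.1488
Denominator Σ(y_t−ȳ)² = 167.6364
r_1 = 82.1488 / 167.6364 = 0.490

0.490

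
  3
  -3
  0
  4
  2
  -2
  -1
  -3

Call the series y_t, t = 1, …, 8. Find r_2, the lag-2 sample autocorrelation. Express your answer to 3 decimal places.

Mean ȳ = (3 − 3 + 0 + 4 + 2 − 2 − 1 − 3)/8 = 0.0000
Deviations from mean: 3.0000, -3.0000, 0.0000, 4.0000, 2.0000, -2.0000, -1.0000, -3.0000
Σ(y_t−ȳ)(y_{t+2}−ȳ) = (0.0000) + (-12.0000) + (0.0000) + (-8.0000) + (-2.0000) + (6.0000) = -16.0000
Denominator Σ(y_t−ȳ)² = 52.0000
r_2 = -16.0000 / 52.0000 = -0.308

-0.308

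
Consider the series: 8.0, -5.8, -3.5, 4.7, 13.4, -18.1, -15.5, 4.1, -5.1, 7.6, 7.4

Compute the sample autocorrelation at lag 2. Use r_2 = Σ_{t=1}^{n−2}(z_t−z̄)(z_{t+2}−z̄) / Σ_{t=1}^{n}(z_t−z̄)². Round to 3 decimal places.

-0.389

Mean z̄ = (8.0 − 5.8 − 3.5 + 4.7 + 13.4 − 18.1 − 15.5 + 4.1 − 5.1 + 7.6 + 7.4)/11 = -0.2545
Numerator Σ_{t=1}^{9}(z_t−z̄)(z_{t+2}−z̄) = -401.8905
Denominator Σ(z_t−z̄)² = 1034.0273
r_2 = -401.8905 / 1034.0273 = -0.389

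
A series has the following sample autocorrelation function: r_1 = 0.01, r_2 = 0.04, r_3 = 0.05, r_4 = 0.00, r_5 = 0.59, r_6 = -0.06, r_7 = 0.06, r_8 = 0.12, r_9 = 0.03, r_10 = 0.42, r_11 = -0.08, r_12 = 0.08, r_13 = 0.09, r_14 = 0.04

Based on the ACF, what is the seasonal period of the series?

5

The largest autocorrelation is r_5 = 0.59, with a weaker echo at lag 10 (0.42); the remaining lags stay at or below 0.12.
The dominant spike at lag 5 indicates a seasonal period of 5.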